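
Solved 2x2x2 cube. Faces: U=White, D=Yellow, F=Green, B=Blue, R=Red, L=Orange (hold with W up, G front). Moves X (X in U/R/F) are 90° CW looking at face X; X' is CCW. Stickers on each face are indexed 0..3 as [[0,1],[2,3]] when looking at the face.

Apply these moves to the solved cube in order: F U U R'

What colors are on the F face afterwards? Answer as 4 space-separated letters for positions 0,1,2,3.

After move 1 (F): F=GGGG U=WWOO R=WRWR D=RRYY L=OYOY
After move 2 (U): U=OWOW F=WRGG R=BBWR B=OYBB L=GGOY
After move 3 (U): U=OOWW F=BBGG R=OYWR B=GGBB L=WROY
After move 4 (R'): R=YROW U=OBWG F=BOGW D=RBYG B=YGRB
Query: F face = BOGW

Answer: B O G W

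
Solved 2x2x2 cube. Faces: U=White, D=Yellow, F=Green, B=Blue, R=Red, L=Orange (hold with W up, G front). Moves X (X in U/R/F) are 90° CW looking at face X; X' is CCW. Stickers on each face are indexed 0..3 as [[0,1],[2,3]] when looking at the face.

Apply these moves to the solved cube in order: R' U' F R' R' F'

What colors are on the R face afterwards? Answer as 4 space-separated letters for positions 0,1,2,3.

After move 1 (R'): R=RRRR U=WBWB F=GWGW D=YGYG B=YBYB
After move 2 (U'): U=BBWW F=OOGW R=GWRR B=RRYB L=YBOO
After move 3 (F): F=GOWO U=BBOB R=WWWR D=RGYG L=YYOG
After move 4 (R'): R=WRWW U=BYOR F=GBWB D=ROYO B=GRGB
After move 5 (R'): R=RWWW U=BGOG F=GYWR D=RBYB B=OROB
After move 6 (F'): F=YRGW U=BGRW R=BWRW D=YGYB L=YGOO
Query: R face = BWRW

Answer: B W R W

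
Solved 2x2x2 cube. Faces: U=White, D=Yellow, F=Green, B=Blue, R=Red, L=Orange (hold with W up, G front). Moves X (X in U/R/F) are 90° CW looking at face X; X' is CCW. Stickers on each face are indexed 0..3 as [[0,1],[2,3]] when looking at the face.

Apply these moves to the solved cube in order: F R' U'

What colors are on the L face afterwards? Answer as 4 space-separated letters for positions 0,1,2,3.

Answer: Y B O Y

Derivation:
After move 1 (F): F=GGGG U=WWOO R=WRWR D=RRYY L=OYOY
After move 2 (R'): R=RRWW U=WBOB F=GWGO D=RGYG B=YBRB
After move 3 (U'): U=BBWO F=OYGO R=GWWW B=RRRB L=YBOY
Query: L face = YBOY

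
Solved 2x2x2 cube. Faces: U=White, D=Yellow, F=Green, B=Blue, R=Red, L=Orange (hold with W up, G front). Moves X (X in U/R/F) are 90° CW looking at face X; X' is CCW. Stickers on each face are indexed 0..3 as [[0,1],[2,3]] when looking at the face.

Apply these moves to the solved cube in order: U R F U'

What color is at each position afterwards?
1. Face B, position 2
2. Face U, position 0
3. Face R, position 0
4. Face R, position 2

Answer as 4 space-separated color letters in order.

Answer: W R G G

Derivation:
After move 1 (U): U=WWWW F=RRGG R=BBRR B=OOBB L=GGOO
After move 2 (R): R=RBRB U=WRWG F=RYGY D=YBYO B=WOWB
After move 3 (F): F=GRYY U=WROG R=WBGB D=RRYO L=GYOB
After move 4 (U'): U=RGWO F=GYYY R=GRGB B=WBWB L=WOOB
Query 1: B[2] = W
Query 2: U[0] = R
Query 3: R[0] = G
Query 4: R[2] = G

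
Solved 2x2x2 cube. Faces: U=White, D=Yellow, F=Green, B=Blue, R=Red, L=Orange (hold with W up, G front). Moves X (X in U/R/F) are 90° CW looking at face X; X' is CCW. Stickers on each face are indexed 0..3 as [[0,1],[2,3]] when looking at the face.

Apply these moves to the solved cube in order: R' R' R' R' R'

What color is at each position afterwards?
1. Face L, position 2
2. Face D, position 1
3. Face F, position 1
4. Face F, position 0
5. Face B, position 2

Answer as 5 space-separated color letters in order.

After move 1 (R'): R=RRRR U=WBWB F=GWGW D=YGYG B=YBYB
After move 2 (R'): R=RRRR U=WYWY F=GBGB D=YWYW B=GBGB
After move 3 (R'): R=RRRR U=WGWG F=GYGY D=YBYB B=WBWB
After move 4 (R'): R=RRRR U=WWWW F=GGGG D=YYYY B=BBBB
After move 5 (R'): R=RRRR U=WBWB F=GWGW D=YGYG B=YBYB
Query 1: L[2] = O
Query 2: D[1] = G
Query 3: F[1] = W
Query 4: F[0] = G
Query 5: B[2] = Y

Answer: O G W G Y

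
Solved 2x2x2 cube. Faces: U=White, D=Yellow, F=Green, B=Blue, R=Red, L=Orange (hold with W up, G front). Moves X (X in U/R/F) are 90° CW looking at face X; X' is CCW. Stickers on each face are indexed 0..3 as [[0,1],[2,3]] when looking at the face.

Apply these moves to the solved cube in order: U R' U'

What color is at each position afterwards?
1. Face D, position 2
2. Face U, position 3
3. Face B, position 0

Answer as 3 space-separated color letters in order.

Answer: Y W B

Derivation:
After move 1 (U): U=WWWW F=RRGG R=BBRR B=OOBB L=GGOO
After move 2 (R'): R=BRBR U=WBWO F=RWGW D=YRYG B=YOYB
After move 3 (U'): U=BOWW F=GGGW R=RWBR B=BRYB L=YOOO
Query 1: D[2] = Y
Query 2: U[3] = W
Query 3: B[0] = B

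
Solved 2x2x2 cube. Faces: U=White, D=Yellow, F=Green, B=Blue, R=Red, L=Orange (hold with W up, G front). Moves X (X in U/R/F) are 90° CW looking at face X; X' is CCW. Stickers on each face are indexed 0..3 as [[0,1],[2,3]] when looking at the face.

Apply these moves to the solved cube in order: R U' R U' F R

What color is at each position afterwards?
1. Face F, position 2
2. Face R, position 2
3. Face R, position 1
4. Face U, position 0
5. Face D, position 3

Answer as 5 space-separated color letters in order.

After move 1 (R): R=RRRR U=WGWG F=GYGY D=YBYB B=WBWB
After move 2 (U'): U=GGWW F=OOGY R=GYRR B=RRWB L=WBOO
After move 3 (R): R=RGRY U=GOWY F=OBGB D=YWYR B=WRGB
After move 4 (U'): U=OYGW F=WBGB R=OBRY B=RGGB L=WROO
After move 5 (F): F=GWBB U=OYOR R=GBWY D=ROYR L=WYOW
After move 6 (R): R=WGYB U=OWOB F=GOBR D=RGYR B=RGYB
Query 1: F[2] = B
Query 2: R[2] = Y
Query 3: R[1] = G
Query 4: U[0] = O
Query 5: D[3] = R

Answer: B Y G O R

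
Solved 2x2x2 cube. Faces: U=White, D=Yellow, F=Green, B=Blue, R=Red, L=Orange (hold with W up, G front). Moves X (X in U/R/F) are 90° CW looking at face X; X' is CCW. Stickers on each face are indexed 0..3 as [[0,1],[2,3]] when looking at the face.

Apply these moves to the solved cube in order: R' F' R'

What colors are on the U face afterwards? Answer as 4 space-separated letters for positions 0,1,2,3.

After move 1 (R'): R=RRRR U=WBWB F=GWGW D=YGYG B=YBYB
After move 2 (F'): F=WWGG U=WBRR R=GRYR D=OOYG L=OBOW
After move 3 (R'): R=RRGY U=WYRY F=WBGR D=OWYG B=GBOB
Query: U face = WYRY

Answer: W Y R Y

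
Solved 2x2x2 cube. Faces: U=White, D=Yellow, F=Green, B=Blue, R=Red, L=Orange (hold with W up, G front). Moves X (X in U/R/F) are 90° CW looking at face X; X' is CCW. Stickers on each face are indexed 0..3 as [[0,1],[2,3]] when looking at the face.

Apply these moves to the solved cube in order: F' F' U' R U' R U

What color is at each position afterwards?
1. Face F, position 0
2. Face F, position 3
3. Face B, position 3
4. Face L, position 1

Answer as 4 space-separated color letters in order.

Answer: R O B B

Derivation:
After move 1 (F'): F=GGGG U=WWRR R=YRYR D=OOYY L=OWOW
After move 2 (F'): F=GGGG U=WWYY R=OROR D=WWYY L=OROR
After move 3 (U'): U=WYWY F=ORGG R=GGOR B=ORBB L=BBOR
After move 4 (R): R=OGRG U=WRWG F=OWGY D=WBYO B=YRYB
After move 5 (U'): U=RGWW F=BBGY R=OWRG B=OGYB L=YROR
After move 6 (R): R=ROGW U=RBWY F=BBGO D=WYYO B=WGGB
After move 7 (U): U=WRYB F=ROGO R=WGGW B=YRGB L=BBOR
Query 1: F[0] = R
Query 2: F[3] = O
Query 3: B[3] = B
Query 4: L[1] = B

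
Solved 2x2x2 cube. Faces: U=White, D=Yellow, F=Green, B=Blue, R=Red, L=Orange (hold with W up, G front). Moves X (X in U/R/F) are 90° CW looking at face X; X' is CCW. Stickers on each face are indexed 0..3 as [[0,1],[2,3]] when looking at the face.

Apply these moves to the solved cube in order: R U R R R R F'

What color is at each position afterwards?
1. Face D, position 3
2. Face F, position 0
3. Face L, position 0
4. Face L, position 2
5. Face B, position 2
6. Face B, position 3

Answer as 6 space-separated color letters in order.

After move 1 (R): R=RRRR U=WGWG F=GYGY D=YBYB B=WBWB
After move 2 (U): U=WWGG F=RRGY R=WBRR B=OOWB L=GYOO
After move 3 (R): R=RWRB U=WRGY F=RBGB D=YWYO B=GOWB
After move 4 (R): R=RRBW U=WBGB F=RWGO D=YWYG B=YORB
After move 5 (R): R=BRWR U=WWGO F=RWGG D=YRYY B=BOBB
After move 6 (R): R=WBRR U=WWGG F=RRGY D=YBYB B=OOWB
After move 7 (F'): F=RYRG U=WWWR R=BBYR D=YOYB L=GGOG
Query 1: D[3] = B
Query 2: F[0] = R
Query 3: L[0] = G
Query 4: L[2] = O
Query 5: B[2] = W
Query 6: B[3] = B

Answer: B R G O W B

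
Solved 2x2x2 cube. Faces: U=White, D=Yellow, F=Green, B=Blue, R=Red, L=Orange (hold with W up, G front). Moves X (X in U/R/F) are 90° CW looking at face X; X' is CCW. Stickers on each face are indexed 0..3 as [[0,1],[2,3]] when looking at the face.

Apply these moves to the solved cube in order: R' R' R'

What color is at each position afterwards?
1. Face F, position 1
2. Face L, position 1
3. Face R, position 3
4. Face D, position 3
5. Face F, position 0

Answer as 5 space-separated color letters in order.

After move 1 (R'): R=RRRR U=WBWB F=GWGW D=YGYG B=YBYB
After move 2 (R'): R=RRRR U=WYWY F=GBGB D=YWYW B=GBGB
After move 3 (R'): R=RRRR U=WGWG F=GYGY D=YBYB B=WBWB
Query 1: F[1] = Y
Query 2: L[1] = O
Query 3: R[3] = R
Query 4: D[3] = B
Query 5: F[0] = G

Answer: Y O R B G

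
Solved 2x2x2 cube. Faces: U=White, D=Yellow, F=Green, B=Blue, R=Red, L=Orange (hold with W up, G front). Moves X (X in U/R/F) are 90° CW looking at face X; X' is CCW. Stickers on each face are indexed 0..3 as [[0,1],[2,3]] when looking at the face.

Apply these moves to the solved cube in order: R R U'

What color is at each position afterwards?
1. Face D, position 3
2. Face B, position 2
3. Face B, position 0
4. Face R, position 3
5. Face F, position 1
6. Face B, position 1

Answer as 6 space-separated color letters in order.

Answer: W G R R O R

Derivation:
After move 1 (R): R=RRRR U=WGWG F=GYGY D=YBYB B=WBWB
After move 2 (R): R=RRRR U=WYWY F=GBGB D=YWYW B=GBGB
After move 3 (U'): U=YYWW F=OOGB R=GBRR B=RRGB L=GBOO
Query 1: D[3] = W
Query 2: B[2] = G
Query 3: B[0] = R
Query 4: R[3] = R
Query 5: F[1] = O
Query 6: B[1] = R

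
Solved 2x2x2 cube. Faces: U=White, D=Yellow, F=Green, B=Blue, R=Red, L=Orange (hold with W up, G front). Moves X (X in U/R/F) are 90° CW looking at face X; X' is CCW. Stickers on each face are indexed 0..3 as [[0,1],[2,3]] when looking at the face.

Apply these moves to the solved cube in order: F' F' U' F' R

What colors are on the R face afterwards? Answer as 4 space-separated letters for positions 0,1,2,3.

After move 1 (F'): F=GGGG U=WWRR R=YRYR D=OOYY L=OWOW
After move 2 (F'): F=GGGG U=WWYY R=OROR D=WWYY L=OROR
After move 3 (U'): U=WYWY F=ORGG R=GGOR B=ORBB L=BBOR
After move 4 (F'): F=RGOG U=WYGO R=WGWR D=BRYY L=BYOW
After move 5 (R): R=WWRG U=WGGG F=RROY D=BBYO B=ORYB
Query: R face = WWRG

Answer: W W R G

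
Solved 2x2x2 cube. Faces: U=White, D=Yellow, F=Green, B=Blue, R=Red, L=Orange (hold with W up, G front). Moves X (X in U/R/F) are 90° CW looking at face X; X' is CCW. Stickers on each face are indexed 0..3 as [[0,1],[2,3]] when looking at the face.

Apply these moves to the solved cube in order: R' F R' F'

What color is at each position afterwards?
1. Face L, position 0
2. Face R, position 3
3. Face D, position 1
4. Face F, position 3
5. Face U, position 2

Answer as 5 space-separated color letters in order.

After move 1 (R'): R=RRRR U=WBWB F=GWGW D=YGYG B=YBYB
After move 2 (F): F=GGWW U=WBOO R=WRBR D=RRYG L=OYOG
After move 3 (R'): R=RRWB U=WYOY F=GBWO D=RGYW B=GBRB
After move 4 (F'): F=BOGW U=WYRW R=GRRB D=YGYW L=OYOO
Query 1: L[0] = O
Query 2: R[3] = B
Query 3: D[1] = G
Query 4: F[3] = W
Query 5: U[2] = R

Answer: O B G W R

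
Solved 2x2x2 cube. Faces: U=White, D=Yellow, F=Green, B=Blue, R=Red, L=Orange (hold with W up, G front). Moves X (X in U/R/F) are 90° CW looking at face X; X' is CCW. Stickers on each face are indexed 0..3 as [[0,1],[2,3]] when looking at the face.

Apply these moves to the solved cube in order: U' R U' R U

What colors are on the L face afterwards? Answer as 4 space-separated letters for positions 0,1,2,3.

After move 1 (U'): U=WWWW F=OOGG R=GGRR B=RRBB L=BBOO
After move 2 (R): R=RGRG U=WOWG F=OYGY D=YBYR B=WRWB
After move 3 (U'): U=OGWW F=BBGY R=OYRG B=RGWB L=WROO
After move 4 (R): R=ROGY U=OBWY F=BBGR D=YWYR B=WGGB
After move 5 (U): U=WOYB F=ROGR R=WGGY B=WRGB L=BBOO
Query: L face = BBOO

Answer: B B O O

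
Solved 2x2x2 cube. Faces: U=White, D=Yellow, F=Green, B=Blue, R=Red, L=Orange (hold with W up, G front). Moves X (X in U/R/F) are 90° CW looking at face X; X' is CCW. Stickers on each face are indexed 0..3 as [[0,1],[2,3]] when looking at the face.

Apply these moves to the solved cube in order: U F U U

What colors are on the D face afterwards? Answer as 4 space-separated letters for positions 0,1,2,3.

Answer: R B Y Y

Derivation:
After move 1 (U): U=WWWW F=RRGG R=BBRR B=OOBB L=GGOO
After move 2 (F): F=GRGR U=WWOG R=WBWR D=RBYY L=GYOY
After move 3 (U): U=OWGW F=WBGR R=OOWR B=GYBB L=GROY
After move 4 (U): U=GOWW F=OOGR R=GYWR B=GRBB L=WBOY
Query: D face = RBYY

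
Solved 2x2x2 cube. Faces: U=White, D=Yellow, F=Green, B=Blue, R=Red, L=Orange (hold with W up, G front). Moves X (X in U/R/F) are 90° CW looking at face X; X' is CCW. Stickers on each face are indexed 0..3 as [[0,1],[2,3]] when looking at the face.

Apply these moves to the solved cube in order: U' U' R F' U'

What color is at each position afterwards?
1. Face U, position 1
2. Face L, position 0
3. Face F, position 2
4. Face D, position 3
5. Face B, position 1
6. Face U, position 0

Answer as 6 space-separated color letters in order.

Answer: R W B G O B

Derivation:
After move 1 (U'): U=WWWW F=OOGG R=GGRR B=RRBB L=BBOO
After move 2 (U'): U=WWWW F=BBGG R=OORR B=GGBB L=RROO
After move 3 (R): R=RORO U=WBWG F=BYGY D=YBYG B=WGWB
After move 4 (F'): F=YYBG U=WBRR R=BOYO D=ROYG L=RGOW
After move 5 (U'): U=BRWR F=RGBG R=YYYO B=BOWB L=WGOW
Query 1: U[1] = R
Query 2: L[0] = W
Query 3: F[2] = B
Query 4: D[3] = G
Query 5: B[1] = O
Query 6: U[0] = B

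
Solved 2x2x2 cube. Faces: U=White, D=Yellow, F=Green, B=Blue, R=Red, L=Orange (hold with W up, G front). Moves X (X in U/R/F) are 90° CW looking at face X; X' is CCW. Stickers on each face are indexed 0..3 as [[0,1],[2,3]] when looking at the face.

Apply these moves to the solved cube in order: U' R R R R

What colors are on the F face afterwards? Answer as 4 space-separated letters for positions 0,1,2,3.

Answer: O O G G

Derivation:
After move 1 (U'): U=WWWW F=OOGG R=GGRR B=RRBB L=BBOO
After move 2 (R): R=RGRG U=WOWG F=OYGY D=YBYR B=WRWB
After move 3 (R): R=RRGG U=WYWY F=OBGR D=YWYW B=GROB
After move 4 (R): R=GRGR U=WBWR F=OWGW D=YOYG B=YRYB
After move 5 (R): R=GGRR U=WWWW F=OOGG D=YYYY B=RRBB
Query: F face = OOGG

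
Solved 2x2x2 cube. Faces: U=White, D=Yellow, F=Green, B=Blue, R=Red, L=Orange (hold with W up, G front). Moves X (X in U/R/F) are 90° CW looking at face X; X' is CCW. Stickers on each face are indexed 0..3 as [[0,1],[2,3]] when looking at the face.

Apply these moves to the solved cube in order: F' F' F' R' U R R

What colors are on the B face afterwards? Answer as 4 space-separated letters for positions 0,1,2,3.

Answer: O Y R B

Derivation:
After move 1 (F'): F=GGGG U=WWRR R=YRYR D=OOYY L=OWOW
After move 2 (F'): F=GGGG U=WWYY R=OROR D=WWYY L=OROR
After move 3 (F'): F=GGGG U=WWOO R=WRWR D=RRYY L=OYOY
After move 4 (R'): R=RRWW U=WBOB F=GWGO D=RGYG B=YBRB
After move 5 (U): U=OWBB F=RRGO R=YBWW B=OYRB L=GWOY
After move 6 (R): R=WYWB U=ORBO F=RGGG D=RRYO B=BYWB
After move 7 (R): R=WWBY U=OGBG F=RRGO D=RWYB B=OYRB
Query: B face = OYRB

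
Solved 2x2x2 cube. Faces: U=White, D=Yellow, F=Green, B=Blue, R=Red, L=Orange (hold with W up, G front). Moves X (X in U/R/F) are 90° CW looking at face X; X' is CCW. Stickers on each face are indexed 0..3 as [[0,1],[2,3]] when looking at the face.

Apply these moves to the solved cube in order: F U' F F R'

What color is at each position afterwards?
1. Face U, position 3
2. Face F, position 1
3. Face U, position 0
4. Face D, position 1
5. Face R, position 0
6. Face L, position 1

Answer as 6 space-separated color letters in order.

Answer: W O W G G W

Derivation:
After move 1 (F): F=GGGG U=WWOO R=WRWR D=RRYY L=OYOY
After move 2 (U'): U=WOWO F=OYGG R=GGWR B=WRBB L=BBOY
After move 3 (F): F=GOGY U=WOYB R=WGOR D=WGYY L=BROR
After move 4 (F): F=GGYO U=WORR R=YGBR D=OWYY L=BWOG
After move 5 (R'): R=GRYB U=WBRW F=GOYR D=OGYO B=YRWB
Query 1: U[3] = W
Query 2: F[1] = O
Query 3: U[0] = W
Query 4: D[1] = G
Query 5: R[0] = G
Query 6: L[1] = W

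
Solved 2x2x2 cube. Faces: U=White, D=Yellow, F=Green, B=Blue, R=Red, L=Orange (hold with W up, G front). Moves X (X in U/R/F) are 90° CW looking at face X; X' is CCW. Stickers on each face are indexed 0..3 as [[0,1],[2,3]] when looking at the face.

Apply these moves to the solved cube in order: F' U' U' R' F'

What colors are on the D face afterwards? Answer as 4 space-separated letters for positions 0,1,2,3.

After move 1 (F'): F=GGGG U=WWRR R=YRYR D=OOYY L=OWOW
After move 2 (U'): U=WRWR F=OWGG R=GGYR B=YRBB L=BBOW
After move 3 (U'): U=RRWW F=BBGG R=OWYR B=GGBB L=YROW
After move 4 (R'): R=WROY U=RBWG F=BRGW D=OBYG B=YGOB
After move 5 (F'): F=RWBG U=RBWO R=BROY D=RWYG L=YGOW
Query: D face = RWYG

Answer: R W Y G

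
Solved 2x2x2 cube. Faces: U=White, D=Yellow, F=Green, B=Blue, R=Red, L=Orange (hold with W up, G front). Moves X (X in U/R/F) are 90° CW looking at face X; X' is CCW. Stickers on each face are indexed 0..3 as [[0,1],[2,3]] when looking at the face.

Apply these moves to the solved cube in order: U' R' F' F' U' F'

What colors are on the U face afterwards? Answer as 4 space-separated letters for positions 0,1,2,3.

After move 1 (U'): U=WWWW F=OOGG R=GGRR B=RRBB L=BBOO
After move 2 (R'): R=GRGR U=WBWR F=OWGW D=YOYG B=YRYB
After move 3 (F'): F=WWOG U=WBGG R=ORYR D=BOYG L=BROW
After move 4 (F'): F=WGWO U=WBOY R=ORBR D=RWYG L=BGOG
After move 5 (U'): U=BYWO F=BGWO R=WGBR B=ORYB L=YROG
After move 6 (F'): F=GOBW U=BYWB R=WGRR D=RGYG L=YOOW
Query: U face = BYWB

Answer: B Y W B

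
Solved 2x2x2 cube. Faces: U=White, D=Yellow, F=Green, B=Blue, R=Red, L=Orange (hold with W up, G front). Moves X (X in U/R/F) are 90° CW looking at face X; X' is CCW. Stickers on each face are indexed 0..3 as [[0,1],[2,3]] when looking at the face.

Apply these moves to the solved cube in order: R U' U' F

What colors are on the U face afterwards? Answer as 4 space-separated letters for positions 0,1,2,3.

After move 1 (R): R=RRRR U=WGWG F=GYGY D=YBYB B=WBWB
After move 2 (U'): U=GGWW F=OOGY R=GYRR B=RRWB L=WBOO
After move 3 (U'): U=GWGW F=WBGY R=OORR B=GYWB L=RROO
After move 4 (F): F=GWYB U=GWOR R=GOWR D=ROYB L=RYOB
Query: U face = GWOR

Answer: G W O R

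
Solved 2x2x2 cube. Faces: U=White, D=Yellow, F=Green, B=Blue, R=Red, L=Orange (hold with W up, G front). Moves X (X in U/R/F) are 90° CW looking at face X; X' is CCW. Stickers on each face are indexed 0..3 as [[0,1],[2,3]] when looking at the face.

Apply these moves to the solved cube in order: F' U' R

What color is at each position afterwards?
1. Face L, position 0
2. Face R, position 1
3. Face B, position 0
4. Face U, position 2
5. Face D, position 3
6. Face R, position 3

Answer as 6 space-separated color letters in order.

After move 1 (F'): F=GGGG U=WWRR R=YRYR D=OOYY L=OWOW
After move 2 (U'): U=WRWR F=OWGG R=GGYR B=YRBB L=BBOW
After move 3 (R): R=YGRG U=WWWG F=OOGY D=OBYY B=RRRB
Query 1: L[0] = B
Query 2: R[1] = G
Query 3: B[0] = R
Query 4: U[2] = W
Query 5: D[3] = Y
Query 6: R[3] = G

Answer: B G R W Y G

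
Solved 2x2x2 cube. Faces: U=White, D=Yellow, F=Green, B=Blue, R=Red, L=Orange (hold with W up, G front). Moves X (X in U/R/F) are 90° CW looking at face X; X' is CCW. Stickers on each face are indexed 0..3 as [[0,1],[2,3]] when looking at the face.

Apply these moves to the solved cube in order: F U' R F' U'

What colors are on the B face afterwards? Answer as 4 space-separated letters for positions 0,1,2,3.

After move 1 (F): F=GGGG U=WWOO R=WRWR D=RRYY L=OYOY
After move 2 (U'): U=WOWO F=OYGG R=GGWR B=WRBB L=BBOY
After move 3 (R): R=WGRG U=WYWG F=ORGY D=RBYW B=OROB
After move 4 (F'): F=RYOG U=WYWR R=BGRG D=BYYW L=BGOW
After move 5 (U'): U=YRWW F=BGOG R=RYRG B=BGOB L=OROW
Query: B face = BGOB

Answer: B G O B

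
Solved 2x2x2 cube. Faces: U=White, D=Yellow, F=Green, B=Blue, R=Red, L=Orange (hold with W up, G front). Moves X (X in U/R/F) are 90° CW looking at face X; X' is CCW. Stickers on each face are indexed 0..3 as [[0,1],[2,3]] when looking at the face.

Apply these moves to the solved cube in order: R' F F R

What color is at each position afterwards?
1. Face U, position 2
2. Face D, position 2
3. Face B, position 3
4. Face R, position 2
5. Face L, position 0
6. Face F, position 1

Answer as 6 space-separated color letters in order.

After move 1 (R'): R=RRRR U=WBWB F=GWGW D=YGYG B=YBYB
After move 2 (F): F=GGWW U=WBOO R=WRBR D=RRYG L=OYOG
After move 3 (F): F=WGWG U=WBGY R=OROR D=BWYG L=OROR
After move 4 (R): R=OORR U=WGGG F=WWWG D=BYYY B=YBBB
Query 1: U[2] = G
Query 2: D[2] = Y
Query 3: B[3] = B
Query 4: R[2] = R
Query 5: L[0] = O
Query 6: F[1] = W

Answer: G Y B R O W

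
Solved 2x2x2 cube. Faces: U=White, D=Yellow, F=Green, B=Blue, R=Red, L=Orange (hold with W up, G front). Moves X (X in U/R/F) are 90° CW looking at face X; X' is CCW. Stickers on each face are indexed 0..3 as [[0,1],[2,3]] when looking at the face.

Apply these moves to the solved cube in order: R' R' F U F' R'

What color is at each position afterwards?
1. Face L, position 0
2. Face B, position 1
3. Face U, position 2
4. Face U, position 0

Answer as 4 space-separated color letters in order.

Answer: G Y G O

Derivation:
After move 1 (R'): R=RRRR U=WBWB F=GWGW D=YGYG B=YBYB
After move 2 (R'): R=RRRR U=WYWY F=GBGB D=YWYW B=GBGB
After move 3 (F): F=GGBB U=WYOO R=WRYR D=RRYW L=OYOW
After move 4 (U): U=OWOY F=WRBB R=GBYR B=OYGB L=GGOW
After move 5 (F'): F=RBWB U=OWGY R=RBRR D=GWYW L=GYOO
After move 6 (R'): R=BRRR U=OGGO F=RWWY D=GBYB B=WYWB
Query 1: L[0] = G
Query 2: B[1] = Y
Query 3: U[2] = G
Query 4: U[0] = O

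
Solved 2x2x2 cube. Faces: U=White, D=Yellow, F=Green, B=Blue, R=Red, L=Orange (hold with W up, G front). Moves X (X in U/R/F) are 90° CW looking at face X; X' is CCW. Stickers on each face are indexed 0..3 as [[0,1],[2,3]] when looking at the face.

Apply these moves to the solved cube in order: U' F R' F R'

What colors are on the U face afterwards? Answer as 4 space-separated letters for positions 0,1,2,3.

After move 1 (U'): U=WWWW F=OOGG R=GGRR B=RRBB L=BBOO
After move 2 (F): F=GOGO U=WWOB R=WGWR D=RGYY L=BYOY
After move 3 (R'): R=GRWW U=WBOR F=GWGB D=ROYO B=YRGB
After move 4 (F): F=GGBW U=WBYY R=ORRW D=WGYO L=BROO
After move 5 (R'): R=RWOR U=WGYY F=GBBY D=WGYW B=ORGB
Query: U face = WGYY

Answer: W G Y Y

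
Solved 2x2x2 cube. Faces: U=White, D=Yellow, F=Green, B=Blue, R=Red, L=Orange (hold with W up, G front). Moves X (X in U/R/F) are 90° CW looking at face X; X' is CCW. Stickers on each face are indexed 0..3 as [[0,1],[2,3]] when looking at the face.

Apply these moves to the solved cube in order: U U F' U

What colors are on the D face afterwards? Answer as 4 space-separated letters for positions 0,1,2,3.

Answer: R O Y Y

Derivation:
After move 1 (U): U=WWWW F=RRGG R=BBRR B=OOBB L=GGOO
After move 2 (U): U=WWWW F=BBGG R=OORR B=GGBB L=RROO
After move 3 (F'): F=BGBG U=WWOR R=YOYR D=ROYY L=RWOW
After move 4 (U): U=OWRW F=YOBG R=GGYR B=RWBB L=BGOW
Query: D face = ROYY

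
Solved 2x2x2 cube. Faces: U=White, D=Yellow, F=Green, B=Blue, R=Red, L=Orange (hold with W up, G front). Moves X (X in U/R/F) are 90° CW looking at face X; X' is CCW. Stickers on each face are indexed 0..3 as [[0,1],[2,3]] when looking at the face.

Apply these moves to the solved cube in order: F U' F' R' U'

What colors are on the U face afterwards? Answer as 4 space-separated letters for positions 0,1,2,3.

After move 1 (F): F=GGGG U=WWOO R=WRWR D=RRYY L=OYOY
After move 2 (U'): U=WOWO F=OYGG R=GGWR B=WRBB L=BBOY
After move 3 (F'): F=YGOG U=WOGW R=RGRR D=BYYY L=BOOW
After move 4 (R'): R=GRRR U=WBGW F=YOOW D=BGYG B=YRYB
After move 5 (U'): U=BWWG F=BOOW R=YORR B=GRYB L=YROW
Query: U face = BWWG

Answer: B W W G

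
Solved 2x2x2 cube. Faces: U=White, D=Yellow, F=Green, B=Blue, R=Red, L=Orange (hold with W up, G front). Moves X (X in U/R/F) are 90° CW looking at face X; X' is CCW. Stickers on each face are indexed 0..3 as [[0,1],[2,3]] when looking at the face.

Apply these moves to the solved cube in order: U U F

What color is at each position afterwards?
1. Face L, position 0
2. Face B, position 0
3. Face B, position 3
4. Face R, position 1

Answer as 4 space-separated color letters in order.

After move 1 (U): U=WWWW F=RRGG R=BBRR B=OOBB L=GGOO
After move 2 (U): U=WWWW F=BBGG R=OORR B=GGBB L=RROO
After move 3 (F): F=GBGB U=WWOR R=WOWR D=ROYY L=RYOY
Query 1: L[0] = R
Query 2: B[0] = G
Query 3: B[3] = B
Query 4: R[1] = O

Answer: R G B O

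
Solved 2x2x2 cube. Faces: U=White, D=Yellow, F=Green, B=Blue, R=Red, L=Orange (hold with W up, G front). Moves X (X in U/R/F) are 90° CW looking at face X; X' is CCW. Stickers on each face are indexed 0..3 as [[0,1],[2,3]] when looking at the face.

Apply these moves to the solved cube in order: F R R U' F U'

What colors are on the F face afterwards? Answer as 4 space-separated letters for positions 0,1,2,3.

Answer: G R B Y

Derivation:
After move 1 (F): F=GGGG U=WWOO R=WRWR D=RRYY L=OYOY
After move 2 (R): R=WWRR U=WGOG F=GRGY D=RBYB B=OBWB
After move 3 (R): R=RWRW U=WROY F=GBGB D=RWYO B=GBGB
After move 4 (U'): U=RYWO F=OYGB R=GBRW B=RWGB L=GBOY
After move 5 (F): F=GOBY U=RYYB R=WBOW D=RGYO L=GROW
After move 6 (U'): U=YBRY F=GRBY R=GOOW B=WBGB L=RWOW
Query: F face = GRBY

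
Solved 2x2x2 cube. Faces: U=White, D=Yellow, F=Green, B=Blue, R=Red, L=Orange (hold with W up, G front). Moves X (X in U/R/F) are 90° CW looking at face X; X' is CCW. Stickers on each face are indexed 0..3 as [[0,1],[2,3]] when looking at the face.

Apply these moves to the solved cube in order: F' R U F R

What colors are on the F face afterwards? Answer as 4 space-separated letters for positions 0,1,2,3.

Answer: G R Y B

Derivation:
After move 1 (F'): F=GGGG U=WWRR R=YRYR D=OOYY L=OWOW
After move 2 (R): R=YYRR U=WGRG F=GOGY D=OBYB B=RBWB
After move 3 (U): U=RWGG F=YYGY R=RBRR B=OWWB L=GOOW
After move 4 (F): F=GYYY U=RWWO R=GBGR D=RRYB L=GOOB
After move 5 (R): R=GGRB U=RYWY F=GRYB D=RWYO B=OWWB
Query: F face = GRYB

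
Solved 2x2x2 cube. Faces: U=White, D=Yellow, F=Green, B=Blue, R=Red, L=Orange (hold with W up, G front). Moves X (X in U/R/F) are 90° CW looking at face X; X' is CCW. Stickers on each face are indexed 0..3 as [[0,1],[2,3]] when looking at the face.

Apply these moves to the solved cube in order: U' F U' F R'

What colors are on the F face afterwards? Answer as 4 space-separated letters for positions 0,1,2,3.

After move 1 (U'): U=WWWW F=OOGG R=GGRR B=RRBB L=BBOO
After move 2 (F): F=GOGO U=WWOB R=WGWR D=RGYY L=BYOY
After move 3 (U'): U=WBWO F=BYGO R=GOWR B=WGBB L=RROY
After move 4 (F): F=GBOY U=WBYR R=WOOR D=WGYY L=RROG
After move 5 (R'): R=ORWO U=WBYW F=GBOR D=WBYY B=YGGB
Query: F face = GBOR

Answer: G B O R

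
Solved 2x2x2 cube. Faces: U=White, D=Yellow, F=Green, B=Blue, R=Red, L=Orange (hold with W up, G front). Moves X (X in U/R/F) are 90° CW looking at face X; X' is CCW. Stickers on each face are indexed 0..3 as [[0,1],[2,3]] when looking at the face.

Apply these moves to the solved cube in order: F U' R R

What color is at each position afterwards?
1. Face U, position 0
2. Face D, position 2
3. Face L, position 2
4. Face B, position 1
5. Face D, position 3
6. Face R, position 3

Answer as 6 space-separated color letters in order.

Answer: W Y O R O G

Derivation:
After move 1 (F): F=GGGG U=WWOO R=WRWR D=RRYY L=OYOY
After move 2 (U'): U=WOWO F=OYGG R=GGWR B=WRBB L=BBOY
After move 3 (R): R=WGRG U=WYWG F=ORGY D=RBYW B=OROB
After move 4 (R): R=RWGG U=WRWY F=OBGW D=ROYO B=GRYB
Query 1: U[0] = W
Query 2: D[2] = Y
Query 3: L[2] = O
Query 4: B[1] = R
Query 5: D[3] = O
Query 6: R[3] = G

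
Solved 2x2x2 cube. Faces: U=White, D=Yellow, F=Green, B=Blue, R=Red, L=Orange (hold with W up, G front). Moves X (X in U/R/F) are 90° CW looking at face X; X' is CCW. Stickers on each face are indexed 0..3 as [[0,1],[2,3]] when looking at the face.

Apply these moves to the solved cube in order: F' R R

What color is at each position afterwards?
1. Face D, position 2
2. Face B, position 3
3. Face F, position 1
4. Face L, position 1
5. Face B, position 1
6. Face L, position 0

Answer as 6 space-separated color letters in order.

After move 1 (F'): F=GGGG U=WWRR R=YRYR D=OOYY L=OWOW
After move 2 (R): R=YYRR U=WGRG F=GOGY D=OBYB B=RBWB
After move 3 (R): R=RYRY U=WORY F=GBGB D=OWYR B=GBGB
Query 1: D[2] = Y
Query 2: B[3] = B
Query 3: F[1] = B
Query 4: L[1] = W
Query 5: B[1] = B
Query 6: L[0] = O

Answer: Y B B W B O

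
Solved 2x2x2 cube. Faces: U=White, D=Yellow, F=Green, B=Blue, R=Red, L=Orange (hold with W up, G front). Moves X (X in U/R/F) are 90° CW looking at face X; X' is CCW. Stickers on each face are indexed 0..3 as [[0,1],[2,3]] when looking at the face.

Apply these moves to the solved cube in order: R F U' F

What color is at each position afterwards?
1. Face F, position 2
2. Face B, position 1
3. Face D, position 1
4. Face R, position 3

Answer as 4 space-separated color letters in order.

After move 1 (R): R=RRRR U=WGWG F=GYGY D=YBYB B=WBWB
After move 2 (F): F=GGYY U=WGOO R=WRGR D=RRYB L=OYOB
After move 3 (U'): U=GOWO F=OYYY R=GGGR B=WRWB L=WBOB
After move 4 (F): F=YOYY U=GOBB R=WGOR D=GGYB L=WROR
Query 1: F[2] = Y
Query 2: B[1] = R
Query 3: D[1] = G
Query 4: R[3] = R

Answer: Y R G R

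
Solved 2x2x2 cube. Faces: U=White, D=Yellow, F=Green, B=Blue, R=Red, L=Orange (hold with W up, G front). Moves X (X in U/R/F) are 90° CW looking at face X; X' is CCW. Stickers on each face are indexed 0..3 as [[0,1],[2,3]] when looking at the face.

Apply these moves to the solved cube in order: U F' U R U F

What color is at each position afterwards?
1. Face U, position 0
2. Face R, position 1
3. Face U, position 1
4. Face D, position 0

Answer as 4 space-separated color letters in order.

After move 1 (U): U=WWWW F=RRGG R=BBRR B=OOBB L=GGOO
After move 2 (F'): F=RGRG U=WWBR R=YBYR D=GOYY L=GWOW
After move 3 (U): U=BWRW F=YBRG R=OOYR B=GWBB L=RGOW
After move 4 (R): R=YORO U=BBRG F=YORY D=GBYG B=WWWB
After move 5 (U): U=RBGB F=YORY R=WWRO B=RGWB L=YOOW
After move 6 (F): F=RYYO U=RBWO R=GWBO D=RWYG L=YGOB
Query 1: U[0] = R
Query 2: R[1] = W
Query 3: U[1] = B
Query 4: D[0] = R

Answer: R W B R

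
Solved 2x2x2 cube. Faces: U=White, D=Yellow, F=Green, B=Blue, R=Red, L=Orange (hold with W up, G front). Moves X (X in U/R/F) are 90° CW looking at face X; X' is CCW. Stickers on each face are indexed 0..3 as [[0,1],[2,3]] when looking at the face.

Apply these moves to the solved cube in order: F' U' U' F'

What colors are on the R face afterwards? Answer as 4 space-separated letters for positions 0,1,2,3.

Answer: O W O R

Derivation:
After move 1 (F'): F=GGGG U=WWRR R=YRYR D=OOYY L=OWOW
After move 2 (U'): U=WRWR F=OWGG R=GGYR B=YRBB L=BBOW
After move 3 (U'): U=RRWW F=BBGG R=OWYR B=GGBB L=YROW
After move 4 (F'): F=BGBG U=RROY R=OWOR D=RWYY L=YWOW
Query: R face = OWOR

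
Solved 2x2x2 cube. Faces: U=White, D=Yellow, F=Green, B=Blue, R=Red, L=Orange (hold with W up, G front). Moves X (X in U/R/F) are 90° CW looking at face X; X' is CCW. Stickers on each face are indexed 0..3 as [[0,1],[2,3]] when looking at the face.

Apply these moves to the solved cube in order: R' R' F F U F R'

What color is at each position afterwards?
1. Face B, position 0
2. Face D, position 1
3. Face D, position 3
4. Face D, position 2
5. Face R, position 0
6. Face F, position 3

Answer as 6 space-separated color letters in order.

Answer: W O R Y B G

Derivation:
After move 1 (R'): R=RRRR U=WBWB F=GWGW D=YGYG B=YBYB
After move 2 (R'): R=RRRR U=WYWY F=GBGB D=YWYW B=GBGB
After move 3 (F): F=GGBB U=WYOO R=WRYR D=RRYW L=OYOW
After move 4 (F): F=BGBG U=WYWY R=OROR D=YWYW L=OROR
After move 5 (U): U=WWYY F=ORBG R=GBOR B=ORGB L=BGOR
After move 6 (F): F=BOGR U=WWRG R=YBYR D=OGYW L=BYOW
After move 7 (R'): R=BRYY U=WGRO F=BWGG D=OOYR B=WRGB
Query 1: B[0] = W
Query 2: D[1] = O
Query 3: D[3] = R
Query 4: D[2] = Y
Query 5: R[0] = B
Query 6: F[3] = G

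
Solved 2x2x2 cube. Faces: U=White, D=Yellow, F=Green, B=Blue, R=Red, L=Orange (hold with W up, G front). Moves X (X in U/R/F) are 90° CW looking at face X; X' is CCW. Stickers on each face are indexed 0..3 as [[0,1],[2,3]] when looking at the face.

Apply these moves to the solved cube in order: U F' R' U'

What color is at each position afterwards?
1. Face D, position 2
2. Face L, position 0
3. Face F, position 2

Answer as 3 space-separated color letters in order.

Answer: Y Y R

Derivation:
After move 1 (U): U=WWWW F=RRGG R=BBRR B=OOBB L=GGOO
After move 2 (F'): F=RGRG U=WWBR R=YBYR D=GOYY L=GWOW
After move 3 (R'): R=BRYY U=WBBO F=RWRR D=GGYG B=YOOB
After move 4 (U'): U=BOWB F=GWRR R=RWYY B=BROB L=YOOW
Query 1: D[2] = Y
Query 2: L[0] = Y
Query 3: F[2] = R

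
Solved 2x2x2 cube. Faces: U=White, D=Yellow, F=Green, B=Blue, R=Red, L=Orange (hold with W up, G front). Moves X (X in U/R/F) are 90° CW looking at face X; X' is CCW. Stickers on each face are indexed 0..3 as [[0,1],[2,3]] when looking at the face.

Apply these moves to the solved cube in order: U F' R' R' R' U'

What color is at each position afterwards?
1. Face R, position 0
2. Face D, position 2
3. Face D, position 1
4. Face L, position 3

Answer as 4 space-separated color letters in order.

After move 1 (U): U=WWWW F=RRGG R=BBRR B=OOBB L=GGOO
After move 2 (F'): F=RGRG U=WWBR R=YBYR D=GOYY L=GWOW
After move 3 (R'): R=BRYY U=WBBO F=RWRR D=GGYG B=YOOB
After move 4 (R'): R=RYBY U=WOBY F=RBRO D=GWYR B=GOGB
After move 5 (R'): R=YYRB U=WGBG F=RORY D=GBYO B=ROWB
After move 6 (U'): U=GGWB F=GWRY R=RORB B=YYWB L=ROOW
Query 1: R[0] = R
Query 2: D[2] = Y
Query 3: D[1] = B
Query 4: L[3] = W

Answer: R Y B W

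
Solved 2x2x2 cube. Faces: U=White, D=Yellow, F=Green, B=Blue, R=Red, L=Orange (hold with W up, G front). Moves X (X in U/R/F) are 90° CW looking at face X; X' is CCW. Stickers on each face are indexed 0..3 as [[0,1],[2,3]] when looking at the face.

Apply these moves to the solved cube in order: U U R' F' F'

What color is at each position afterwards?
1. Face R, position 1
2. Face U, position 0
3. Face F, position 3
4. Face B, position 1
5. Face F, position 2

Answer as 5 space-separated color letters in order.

After move 1 (U): U=WWWW F=RRGG R=BBRR B=OOBB L=GGOO
After move 2 (U): U=WWWW F=BBGG R=OORR B=GGBB L=RROO
After move 3 (R'): R=OROR U=WBWG F=BWGW D=YBYG B=YGYB
After move 4 (F'): F=WWBG U=WBOO R=BRYR D=ROYG L=RGOW
After move 5 (F'): F=WGWB U=WBBY R=ORRR D=GWYG L=ROOO
Query 1: R[1] = R
Query 2: U[0] = W
Query 3: F[3] = B
Query 4: B[1] = G
Query 5: F[2] = W

Answer: R W B G W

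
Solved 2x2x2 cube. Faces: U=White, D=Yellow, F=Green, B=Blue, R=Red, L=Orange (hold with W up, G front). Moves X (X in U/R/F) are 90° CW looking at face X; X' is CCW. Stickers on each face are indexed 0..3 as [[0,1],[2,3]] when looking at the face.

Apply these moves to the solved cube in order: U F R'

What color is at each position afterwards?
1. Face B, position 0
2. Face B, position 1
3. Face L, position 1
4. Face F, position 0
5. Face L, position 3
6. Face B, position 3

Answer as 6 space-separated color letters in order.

Answer: Y O Y G Y B

Derivation:
After move 1 (U): U=WWWW F=RRGG R=BBRR B=OOBB L=GGOO
After move 2 (F): F=GRGR U=WWOG R=WBWR D=RBYY L=GYOY
After move 3 (R'): R=BRWW U=WBOO F=GWGG D=RRYR B=YOBB
Query 1: B[0] = Y
Query 2: B[1] = O
Query 3: L[1] = Y
Query 4: F[0] = G
Query 5: L[3] = Y
Query 6: B[3] = B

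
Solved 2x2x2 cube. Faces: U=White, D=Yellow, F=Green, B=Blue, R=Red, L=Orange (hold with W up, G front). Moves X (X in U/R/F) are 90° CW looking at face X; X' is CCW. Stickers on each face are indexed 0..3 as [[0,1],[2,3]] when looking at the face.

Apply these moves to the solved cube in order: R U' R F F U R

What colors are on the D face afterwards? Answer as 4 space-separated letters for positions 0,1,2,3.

After move 1 (R): R=RRRR U=WGWG F=GYGY D=YBYB B=WBWB
After move 2 (U'): U=GGWW F=OOGY R=GYRR B=RRWB L=WBOO
After move 3 (R): R=RGRY U=GOWY F=OBGB D=YWYR B=WRGB
After move 4 (F): F=GOBB U=GOOB R=WGYY D=RRYR L=WYOW
After move 5 (F): F=BGBO U=GOWY R=OGBY D=YWYR L=WROR
After move 6 (U): U=WGYO F=OGBO R=WRBY B=WRGB L=BGOR
After move 7 (R): R=BWYR U=WGYO F=OWBR D=YGYW B=ORGB
Query: D face = YGYW

Answer: Y G Y W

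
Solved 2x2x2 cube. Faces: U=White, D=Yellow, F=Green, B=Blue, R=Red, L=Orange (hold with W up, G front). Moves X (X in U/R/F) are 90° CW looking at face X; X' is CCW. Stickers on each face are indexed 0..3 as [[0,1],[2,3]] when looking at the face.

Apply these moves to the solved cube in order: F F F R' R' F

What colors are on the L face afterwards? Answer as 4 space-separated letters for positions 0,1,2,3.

After move 1 (F): F=GGGG U=WWOO R=WRWR D=RRYY L=OYOY
After move 2 (F): F=GGGG U=WWYY R=OROR D=WWYY L=OROR
After move 3 (F): F=GGGG U=WWRR R=YRYR D=OOYY L=OWOW
After move 4 (R'): R=RRYY U=WBRB F=GWGR D=OGYG B=YBOB
After move 5 (R'): R=RYRY U=WORY F=GBGB D=OWYR B=GBGB
After move 6 (F): F=GGBB U=WOWW R=RYYY D=RRYR L=OOOW
Query: L face = OOOW

Answer: O O O W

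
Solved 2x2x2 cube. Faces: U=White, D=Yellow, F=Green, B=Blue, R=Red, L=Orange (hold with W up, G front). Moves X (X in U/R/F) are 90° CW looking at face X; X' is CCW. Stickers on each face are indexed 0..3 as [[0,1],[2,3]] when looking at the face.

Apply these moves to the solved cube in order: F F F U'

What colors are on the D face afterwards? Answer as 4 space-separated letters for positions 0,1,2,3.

Answer: O O Y Y

Derivation:
After move 1 (F): F=GGGG U=WWOO R=WRWR D=RRYY L=OYOY
After move 2 (F): F=GGGG U=WWYY R=OROR D=WWYY L=OROR
After move 3 (F): F=GGGG U=WWRR R=YRYR D=OOYY L=OWOW
After move 4 (U'): U=WRWR F=OWGG R=GGYR B=YRBB L=BBOW
Query: D face = OOYY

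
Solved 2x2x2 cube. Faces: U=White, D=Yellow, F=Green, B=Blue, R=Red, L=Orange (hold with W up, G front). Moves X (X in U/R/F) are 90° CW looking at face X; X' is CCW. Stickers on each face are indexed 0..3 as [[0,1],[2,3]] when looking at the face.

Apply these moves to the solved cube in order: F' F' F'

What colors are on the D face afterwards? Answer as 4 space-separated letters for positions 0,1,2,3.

After move 1 (F'): F=GGGG U=WWRR R=YRYR D=OOYY L=OWOW
After move 2 (F'): F=GGGG U=WWYY R=OROR D=WWYY L=OROR
After move 3 (F'): F=GGGG U=WWOO R=WRWR D=RRYY L=OYOY
Query: D face = RRYY

Answer: R R Y Y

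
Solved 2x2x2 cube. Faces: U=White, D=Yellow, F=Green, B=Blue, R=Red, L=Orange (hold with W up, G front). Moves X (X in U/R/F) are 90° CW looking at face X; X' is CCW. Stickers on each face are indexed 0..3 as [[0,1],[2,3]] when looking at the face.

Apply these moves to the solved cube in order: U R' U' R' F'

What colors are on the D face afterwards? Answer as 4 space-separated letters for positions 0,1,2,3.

After move 1 (U): U=WWWW F=RRGG R=BBRR B=OOBB L=GGOO
After move 2 (R'): R=BRBR U=WBWO F=RWGW D=YRYG B=YOYB
After move 3 (U'): U=BOWW F=GGGW R=RWBR B=BRYB L=YOOO
After move 4 (R'): R=WRRB U=BYWB F=GOGW D=YGYW B=GRRB
After move 5 (F'): F=OWGG U=BYWR R=GRYB D=OOYW L=YBOW
Query: D face = OOYW

Answer: O O Y W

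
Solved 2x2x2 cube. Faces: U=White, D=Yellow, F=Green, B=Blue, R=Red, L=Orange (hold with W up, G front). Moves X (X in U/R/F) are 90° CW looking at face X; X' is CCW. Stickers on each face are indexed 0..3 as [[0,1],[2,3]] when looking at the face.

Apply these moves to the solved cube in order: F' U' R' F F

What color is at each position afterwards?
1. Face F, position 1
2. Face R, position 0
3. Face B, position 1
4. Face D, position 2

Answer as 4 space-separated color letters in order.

Answer: G W R Y

Derivation:
After move 1 (F'): F=GGGG U=WWRR R=YRYR D=OOYY L=OWOW
After move 2 (U'): U=WRWR F=OWGG R=GGYR B=YRBB L=BBOW
After move 3 (R'): R=GRGY U=WBWY F=ORGR D=OWYG B=YROB
After move 4 (F): F=GORR U=WBWB R=WRYY D=GGYG L=BOOW
After move 5 (F): F=RGRO U=WBWO R=WRBY D=YWYG L=BGOG
Query 1: F[1] = G
Query 2: R[0] = W
Query 3: B[1] = R
Query 4: D[2] = Y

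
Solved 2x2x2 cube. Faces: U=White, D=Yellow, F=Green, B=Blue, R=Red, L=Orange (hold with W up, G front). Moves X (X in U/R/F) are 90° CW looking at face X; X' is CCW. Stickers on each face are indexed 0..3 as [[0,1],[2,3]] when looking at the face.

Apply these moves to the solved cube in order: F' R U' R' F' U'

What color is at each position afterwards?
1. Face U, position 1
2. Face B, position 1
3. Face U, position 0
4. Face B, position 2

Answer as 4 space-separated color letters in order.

Answer: G R W B

Derivation:
After move 1 (F'): F=GGGG U=WWRR R=YRYR D=OOYY L=OWOW
After move 2 (R): R=YYRR U=WGRG F=GOGY D=OBYB B=RBWB
After move 3 (U'): U=GGWR F=OWGY R=GORR B=YYWB L=RBOW
After move 4 (R'): R=ORGR U=GWWY F=OGGR D=OWYY B=BYBB
After move 5 (F'): F=GROG U=GWOG R=WROR D=BWYY L=RYOW
After move 6 (U'): U=WGGO F=RYOG R=GROR B=WRBB L=BYOW
Query 1: U[1] = G
Query 2: B[1] = R
Query 3: U[0] = W
Query 4: B[2] = B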